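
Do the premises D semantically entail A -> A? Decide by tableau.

Yes

Initial set: {D; ~(A -> A)}.
~(A -> A): α-rule — add A, ~A.
× closes — contains both A and ~A.
All 1 branch closes.
Every branch closed, so the premises entail the conclusion.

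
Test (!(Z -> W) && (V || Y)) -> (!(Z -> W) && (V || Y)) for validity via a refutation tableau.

Assume the negation and expand:
Initial set: {!((!(Z -> W) && (V || Y)) -> (!(Z -> W) && (V || Y)))}.
!((!(Z -> W) && (V || Y)) -> (!(Z -> W) && (V || Y))): α-rule — add (!(Z -> W) && (V || Y)), !(!(Z -> W) && (V || Y)).
(!(Z -> W) && (V || Y)): α-rule — add !(Z -> W), (V || Y).
!(Z -> W): α-rule — add Z, !W.
!(!(Z -> W) && (V || Y)): β-rule — branch into !!(Z -> W)  //  !(V || Y).
  branch 1 (add !!(Z -> W)):
    (V || Y): β-rule — branch into V  //  Y.
      branch 1.1 (add V):
        !!(Z -> W): β-rule — branch into !Z  //  W.
          branch 1.1.1 (add !Z):
            × closes — contains both Z and !Z.
          branch 1.1.2 (add W):
            × closes — contains both W and !W.
      branch 1.2 (add Y):
        !!(Z -> W): β-rule — branch into !Z  //  W.
          branch 1.2.1 (add !Z):
            × closes — contains both Z and !Z.
          branch 1.2.2 (add W):
            × closes — contains both W and !W.
  branch 2 (add !(V || Y)):
    !(V || Y): α-rule — add !V, !Y.
    (V || Y): β-rule — branch into V  //  Y.
      branch 2.1 (add V):
        × closes — contains both V and !V.
      branch 2.2 (add Y):
        × closes — contains both Y and !Y.
All 6 branches close.
Every branch closed, so the negation is unsatisfiable and the formula is valid.

Valid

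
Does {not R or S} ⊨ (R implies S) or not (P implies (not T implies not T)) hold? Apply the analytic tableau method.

Yes

Initial set: {T (not R or S); F ((R implies S) or not (P implies (not T implies not T)))}.
F ((R implies S) or not (P implies (not T implies not T))): α-rule — add F (R implies S), F not (P implies (not T implies not T)).
F (R implies S): α-rule — add T R, F S.
T (not R or S): β-rule — branch into T not R  //  T S.
  branch 1 (add T not R):
    × closes — contains both R and not R.
  branch 2 (add T S):
    × closes — contains both S and not S.
All 2 branches close.
Every branch closed, so the premises entail the conclusion.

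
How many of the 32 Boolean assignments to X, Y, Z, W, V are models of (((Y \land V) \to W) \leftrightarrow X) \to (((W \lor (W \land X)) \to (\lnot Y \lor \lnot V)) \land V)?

Initial set: {((((Y \land V) \to W) \leftrightarrow X) \to (((W \lor (W \land X)) \to (\lnot Y \lor \lnot V)) \land V))}.
((((Y \land V) \to W) \leftrightarrow X) \to (((W \lor (W \land X)) \to (\lnot Y \lor \lnot V)) \land V)): β-rule — branch into \lnot (((Y \land V) \to W) \leftrightarrow X)  //  (((W \lor (W \land X)) \to (\lnot Y \lor \lnot V)) \land V).
  branch 1 (add \lnot (((Y \land V) \to W) \leftrightarrow X)):
    \lnot (((Y \land V) \to W) \leftrightarrow X): β-rule — branch into ((Y \land V) \to W), \lnot X  //  \lnot ((Y \land V) \to W), X.
      branch 1.1 (add ((Y \land V) \to W), \lnot X):
        ((Y \land V) \to W): β-rule — branch into \lnot (Y \land V)  //  W.
          branch 1.1.1 (add \lnot (Y \land V)):
            \lnot (Y \land V): β-rule — branch into \lnot Y  //  \lnot V.
              branch 1.1.1.1 (add \lnot Y):
                ○ open, literals {X=false, Y=false}.
              branch 1.1.1.2 (add \lnot V):
                ○ open, literals {V=false, X=false}.
          branch 1.1.2 (add W):
            ○ open, literals {W=true, X=false}.
      branch 1.2 (add \lnot ((Y \land V) \to W), X):
        \lnot ((Y \land V) \to W): α-rule — add (Y \land V), \lnot W.
        (Y \land V): α-rule — add Y, V.
        ○ open, literals {V=true, W=false, X=true, Y=true}.
  branch 2 (add (((W \lor (W \land X)) \to (\lnot Y \lor \lnot V)) \land V)):
    (((W \lor (W \land X)) \to (\lnot Y \lor \lnot V)) \land V): α-rule — add ((W \lor (W \land X)) \to (\lnot Y \lor \lnot V)), V.
    ((W \lor (W \land X)) \to (\lnot Y \lor \lnot V)): β-rule — branch into \lnot (W \lor (W \land X))  //  (\lnot Y \lor \lnot V).
      branch 2.1 (add \lnot (W \lor (W \land X))):
        \lnot (W \lor (W \land X)): α-rule — add \lnot W, \lnot (W \land X).
        \lnot (W \land X): β-rule — branch into \lnot W  //  \lnot X.
          branch 2.1.1 (add \lnot W):
            ○ open, literals {V=true, W=false}.
          branch 2.1.2 (add \lnot X):
            ○ open, literals {V=true, W=false, X=false}.
      branch 2.2 (add (\lnot Y \lor \lnot V)):
        (\lnot Y \lor \lnot V): β-rule — branch into \lnot Y  //  \lnot V.
          branch 2.2.1 (add \lnot Y):
            ○ open, literals {V=true, Y=false}.
          branch 2.2.2 (add \lnot V):
            × closes — contains both V and \lnot V.
1 branch closed, 7 open.
Each open branch fixes some atoms; the unmentioned ones are free. Counting distinct full assignments: branch {X=false, Y=false} (Z, W, V) contributes 8 new; branch {V=false, X=false} (Y, Z, W) contributes 4 new; branch {W=true, X=false} (Y, Z, V) contributes 2 new; branch {V=true, W=false, X=true, Y=true} (Z) contributes 2 new; branch {V=true, W=false} (X, Y, Z) contributes 4 new; branch {V=true, W=false, X=false} (Y, Z) contributes 0 new; branch {V=true, Y=false} (X, Z, W) contributes 2 new. Total: 22.

22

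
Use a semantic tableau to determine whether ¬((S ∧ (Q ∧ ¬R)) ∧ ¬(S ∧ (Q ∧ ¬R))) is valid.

Assume the negation and expand:
Initial set: {¬¬((S ∧ (Q ∧ ¬R)) ∧ ¬(S ∧ (Q ∧ ¬R)))}.
¬¬((S ∧ (Q ∧ ¬R)) ∧ ¬(S ∧ (Q ∧ ¬R))): α-rule — add (S ∧ (Q ∧ ¬R)), ¬(S ∧ (Q ∧ ¬R)).
(S ∧ (Q ∧ ¬R)): α-rule — add S, (Q ∧ ¬R).
(Q ∧ ¬R): α-rule — add Q, ¬R.
¬(S ∧ (Q ∧ ¬R)): β-rule — branch into ¬S  //  ¬(Q ∧ ¬R).
  branch 1 (add ¬S):
    × closes — contains both S and ¬S.
  branch 2 (add ¬(Q ∧ ¬R)):
    ¬(Q ∧ ¬R): β-rule — branch into ¬Q  //  ¬¬R.
      branch 2.1 (add ¬Q):
        × closes — contains both Q and ¬Q.
      branch 2.2 (add ¬¬R):
        × closes — contains both R and ¬R.
All 3 branches close.
Every branch closed, so the negation is unsatisfiable and the formula is valid.

Valid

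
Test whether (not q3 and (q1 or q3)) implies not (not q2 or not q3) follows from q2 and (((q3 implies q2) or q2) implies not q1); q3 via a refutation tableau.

Initial set: {(q2 and (((q3 implies q2) or q2) implies not q1)); q3; not ((not q3 and (q1 or q3)) implies not (not q2 or not q3))}.
(q2 and (((q3 implies q2) or q2) implies not q1)): α-rule — add q2, (((q3 implies q2) or q2) implies not q1).
not ((not q3 and (q1 or q3)) implies not (not q2 or not q3)): α-rule — add (not q3 and (q1 or q3)), not not (not q2 or not q3).
(not q3 and (q1 or q3)): α-rule — add not q3, (q1 or q3).
× closes — contains both q3 and not q3.
All 1 branch closes.
Every branch closed, so the premises entail the conclusion.

Yes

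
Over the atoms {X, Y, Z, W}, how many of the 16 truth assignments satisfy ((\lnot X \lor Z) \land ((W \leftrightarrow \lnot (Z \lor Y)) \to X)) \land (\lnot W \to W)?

5

Initial set: {(((\lnot X \lor Z) \land ((W \leftrightarrow \lnot (Z \lor Y)) \to X)) \land (\lnot W \to W))}.
(((\lnot X \lor Z) \land ((W \leftrightarrow \lnot (Z \lor Y)) \to X)) \land (\lnot W \to W)): α-rule — add ((\lnot X \lor Z) \land ((W \leftrightarrow \lnot (Z \lor Y)) \to X)), (\lnot W \to W).
((\lnot X \lor Z) \land ((W \leftrightarrow \lnot (Z \lor Y)) \to X)): α-rule — add (\lnot X \lor Z), ((W \leftrightarrow \lnot (Z \lor Y)) \to X).
(\lnot W \to W): β-rule — branch into \lnot \lnot W  //  W.
  branch 1 (add \lnot \lnot W):
    (\lnot X \lor Z): β-rule — branch into \lnot X  //  Z.
      branch 1.1 (add \lnot X):
        ((W \leftrightarrow \lnot (Z \lor Y)) \to X): β-rule — branch into \lnot (W \leftrightarrow \lnot (Z \lor Y))  //  X.
          branch 1.1.1 (add \lnot (W \leftrightarrow \lnot (Z \lor Y))):
            \lnot (W \leftrightarrow \lnot (Z \lor Y)): β-rule — branch into W, \lnot \lnot (Z \lor Y)  //  \lnot W, \lnot (Z \lor Y).
              branch 1.1.1.1 (add W, \lnot \lnot (Z \lor Y)):
                \lnot \lnot (Z \lor Y): β-rule — branch into Z  //  Y.
                  branch 1.1.1.1.1 (add Z):
                    ○ open, literals {W=T, X=F, Z=T}.
                  branch 1.1.1.1.2 (add Y):
                    ○ open, literals {W=T, X=F, Y=T}.
              branch 1.1.1.2 (add \lnot W, \lnot (Z \lor Y)):
                × closes — contains both W and \lnot W.
          branch 1.1.2 (add X):
            × closes — contains both X and \lnot X.
      branch 1.2 (add Z):
        ((W \leftrightarrow \lnot (Z \lor Y)) \to X): β-rule — branch into \lnot (W \leftrightarrow \lnot (Z \lor Y))  //  X.
          branch 1.2.1 (add \lnot (W \leftrightarrow \lnot (Z \lor Y))):
            \lnot (W \leftrightarrow \lnot (Z \lor Y)): β-rule — branch into W, \lnot \lnot (Z \lor Y)  //  \lnot W, \lnot (Z \lor Y).
              branch 1.2.1.1 (add W, \lnot \lnot (Z \lor Y)):
                \lnot \lnot (Z \lor Y): β-rule — branch into Z  //  Y.
                  branch 1.2.1.1.1 (add Z):
                    ○ open, literals {W=T, Z=T}.
                  branch 1.2.1.1.2 (add Y):
                    ○ open, literals {W=T, Y=T, Z=T}.
              branch 1.2.1.2 (add \lnot W, \lnot (Z \lor Y)):
                × closes — contains both W and \lnot W.
          branch 1.2.2 (add X):
            ○ open, literals {W=T, X=T, Z=T}.
  branch 2 (add W):
    (\lnot X \lor Z): β-rule — branch into \lnot X  //  Z.
      branch 2.1 (add \lnot X):
        ((W \leftrightarrow \lnot (Z \lor Y)) \to X): β-rule — branch into \lnot (W \leftrightarrow \lnot (Z \lor Y))  //  X.
          branch 2.1.1 (add \lnot (W \leftrightarrow \lnot (Z \lor Y))):
            \lnot (W \leftrightarrow \lnot (Z \lor Y)): β-rule — branch into W, \lnot \lnot (Z \lor Y)  //  \lnot W, \lnot (Z \lor Y).
              branch 2.1.1.1 (add W, \lnot \lnot (Z \lor Y)):
                \lnot \lnot (Z \lor Y): β-rule — branch into Z  //  Y.
                  branch 2.1.1.1.1 (add Z):
                    ○ open, literals {W=T, X=F, Z=T}.
                  branch 2.1.1.1.2 (add Y):
                    ○ open, literals {W=T, X=F, Y=T}.
              branch 2.1.1.2 (add \lnot W, \lnot (Z \lor Y)):
                × closes — contains both W and \lnot W.
          branch 2.1.2 (add X):
            × closes — contains both X and \lnot X.
      branch 2.2 (add Z):
        ((W \leftrightarrow \lnot (Z \lor Y)) \to X): β-rule — branch into \lnot (W \leftrightarrow \lnot (Z \lor Y))  //  X.
          branch 2.2.1 (add \lnot (W \leftrightarrow \lnot (Z \lor Y))):
            \lnot (W \leftrightarrow \lnot (Z \lor Y)): β-rule — branch into W, \lnot \lnot (Z \lor Y)  //  \lnot W, \lnot (Z \lor Y).
              branch 2.2.1.1 (add W, \lnot \lnot (Z \lor Y)):
                \lnot \lnot (Z \lor Y): β-rule — branch into Z  //  Y.
                  branch 2.2.1.1.1 (add Z):
                    ○ open, literals {W=T, Z=T}.
                  branch 2.2.1.1.2 (add Y):
                    ○ open, literals {W=T, Y=T, Z=T}.
              branch 2.2.1.2 (add \lnot W, \lnot (Z \lor Y)):
                × closes — contains both W and \lnot W.
          branch 2.2.2 (add X):
            ○ open, literals {W=T, X=T, Z=T}.
6 branches closed, 10 open.
Each open branch fixes some atoms; the unmentioned ones are free. Counting distinct full assignments: branch {W=T, X=F, Z=T} (Y) contributes 2 new; branch {W=T, X=F, Y=T} (Z) contributes 1 new; branch {W=T, Z=T} (X, Y) contributes 2 new; branch {W=T, Y=T, Z=T} (X) contributes 0 new; branch {W=T, X=T, Z=T} (Y) contributes 0 new; branch {W=T, X=F, Z=T} (Y) contributes 0 new; branch {W=T, X=F, Y=T} (Z) contributes 0 new; branch {W=T, Z=T} (X, Y) contributes 0 new; branch {W=T, Y=T, Z=T} (X) contributes 0 new; branch {W=T, X=T, Z=T} (Y) contributes 0 new. Total: 5.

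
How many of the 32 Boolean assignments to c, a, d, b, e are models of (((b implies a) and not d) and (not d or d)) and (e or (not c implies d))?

9

Initial set: {T ((((b implies a) and not d) and (not d or d)) and (e or (not c implies d)))}.
T ((((b implies a) and not d) and (not d or d)) and (e or (not c implies d))): α-rule — add T (((b implies a) and not d) and (not d or d)), T (e or (not c implies d)).
T (((b implies a) and not d) and (not d or d)): α-rule — add T ((b implies a) and not d), T (not d or d).
T ((b implies a) and not d): α-rule — add T (b implies a), T not d.
T (e or (not c implies d)): β-rule — branch into T e  //  T (not c implies d).
  branch 1 (add T e):
    T (not d or d): β-rule — branch into T not d  //  T d.
      branch 1.1 (add T not d):
        T (b implies a): β-rule — branch into F b  //  T a.
          branch 1.1.1 (add F b):
            ○ open, literals {b=F, d=F, e=T}.
          branch 1.1.2 (add T a):
            ○ open, literals {a=T, d=F, e=T}.
      branch 1.2 (add T d):
        × closes — contains both d and not d.
  branch 2 (add T (not c implies d)):
    T (not d or d): β-rule — branch into T not d  //  T d.
      branch 2.1 (add T not d):
        T (b implies a): β-rule — branch into F b  //  T a.
          branch 2.1.1 (add F b):
            T (not c implies d): β-rule — branch into F not c  //  T d.
              branch 2.1.1.1 (add F not c):
                ○ open, literals {b=F, c=T, d=F}.
              branch 2.1.1.2 (add T d):
                × closes — contains both d and not d.
          branch 2.1.2 (add T a):
            T (not c implies d): β-rule — branch into F not c  //  T d.
              branch 2.1.2.1 (add F not c):
                ○ open, literals {a=T, c=T, d=F}.
              branch 2.1.2.2 (add T d):
                × closes — contains both d and not d.
      branch 2.2 (add T d):
        × closes — contains both d and not d.
4 branches closed, 4 open.
Each open branch fixes some atoms; the unmentioned ones are free. Counting distinct full assignments: branch {b=F, d=F, e=T} (c, a) contributes 4 new; branch {a=T, d=F, e=T} (c, b) contributes 2 new; branch {b=F, c=T, d=F} (a, e) contributes 2 new; branch {a=T, c=T, d=F} (b, e) contributes 1 new. Total: 9.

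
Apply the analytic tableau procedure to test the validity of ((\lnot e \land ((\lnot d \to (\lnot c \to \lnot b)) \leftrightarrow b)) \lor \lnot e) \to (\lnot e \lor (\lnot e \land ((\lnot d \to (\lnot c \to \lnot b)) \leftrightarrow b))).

Valid

Assume the negation and expand:
Initial set: {F (((\lnot e \land ((\lnot d \to (\lnot c \to \lnot b)) \leftrightarrow b)) \lor \lnot e) \to (\lnot e \lor (\lnot e \land ((\lnot d \to (\lnot c \to \lnot b)) \leftrightarrow b))))}.
F (((\lnot e \land ((\lnot d \to (\lnot c \to \lnot b)) \leftrightarrow b)) \lor \lnot e) \to (\lnot e \lor (\lnot e \land ((\lnot d \to (\lnot c \to \lnot b)) \leftrightarrow b)))): α-rule — add T ((\lnot e \land ((\lnot d \to (\lnot c \to \lnot b)) \leftrightarrow b)) \lor \lnot e), F (\lnot e \lor (\lnot e \land ((\lnot d \to (\lnot c \to \lnot b)) \leftrightarrow b))).
F (\lnot e \lor (\lnot e \land ((\lnot d \to (\lnot c \to \lnot b)) \leftrightarrow b))): α-rule — add F \lnot e, F (\lnot e \land ((\lnot d \to (\lnot c \to \lnot b)) \leftrightarrow b)).
T ((\lnot e \land ((\lnot d \to (\lnot c \to \lnot b)) \leftrightarrow b)) \lor \lnot e): β-rule — branch into T (\lnot e \land ((\lnot d \to (\lnot c \to \lnot b)) \leftrightarrow b))  //  T \lnot e.
  branch 1 (add T (\lnot e \land ((\lnot d \to (\lnot c \to \lnot b)) \leftrightarrow b))):
    T (\lnot e \land ((\lnot d \to (\lnot c \to \lnot b)) \leftrightarrow b)): α-rule — add T \lnot e, T ((\lnot d \to (\lnot c \to \lnot b)) \leftrightarrow b).
    × closes — contains both e and \lnot e.
  branch 2 (add T \lnot e):
    × closes — contains both e and \lnot e.
All 2 branches close.
Every branch closed, so the negation is unsatisfiable and the formula is valid.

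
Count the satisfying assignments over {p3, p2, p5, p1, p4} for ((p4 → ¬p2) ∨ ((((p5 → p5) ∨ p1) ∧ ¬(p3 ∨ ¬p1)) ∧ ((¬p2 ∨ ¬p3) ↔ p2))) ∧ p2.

10

Initial set: {(((p4 → ¬p2) ∨ ((((p5 → p5) ∨ p1) ∧ ¬(p3 ∨ ¬p1)) ∧ ((¬p2 ∨ ¬p3) ↔ p2))) ∧ p2)}.
(((p4 → ¬p2) ∨ ((((p5 → p5) ∨ p1) ∧ ¬(p3 ∨ ¬p1)) ∧ ((¬p2 ∨ ¬p3) ↔ p2))) ∧ p2): α-rule — add ((p4 → ¬p2) ∨ ((((p5 → p5) ∨ p1) ∧ ¬(p3 ∨ ¬p1)) ∧ ((¬p2 ∨ ¬p3) ↔ p2))), p2.
((p4 → ¬p2) ∨ ((((p5 → p5) ∨ p1) ∧ ¬(p3 ∨ ¬p1)) ∧ ((¬p2 ∨ ¬p3) ↔ p2))): β-rule — branch into (p4 → ¬p2)  //  ((((p5 → p5) ∨ p1) ∧ ¬(p3 ∨ ¬p1)) ∧ ((¬p2 ∨ ¬p3) ↔ p2)).
  branch 1 (add (p4 → ¬p2)):
    (p4 → ¬p2): β-rule — branch into ¬p4  //  ¬p2.
      branch 1.1 (add ¬p4):
        ○ open, literals {p2=T, p4=F}.
      branch 1.2 (add ¬p2):
        × closes — contains both p2 and ¬p2.
  branch 2 (add ((((p5 → p5) ∨ p1) ∧ ¬(p3 ∨ ¬p1)) ∧ ((¬p2 ∨ ¬p3) ↔ p2))):
    ((((p5 → p5) ∨ p1) ∧ ¬(p3 ∨ ¬p1)) ∧ ((¬p2 ∨ ¬p3) ↔ p2)): α-rule — add (((p5 → p5) ∨ p1) ∧ ¬(p3 ∨ ¬p1)), ((¬p2 ∨ ¬p3) ↔ p2).
    (((p5 → p5) ∨ p1) ∧ ¬(p3 ∨ ¬p1)): α-rule — add ((p5 → p5) ∨ p1), ¬(p3 ∨ ¬p1).
    ¬(p3 ∨ ¬p1): α-rule — add ¬p3, ¬¬p1.
    ((¬p2 ∨ ¬p3) ↔ p2): β-rule — branch into (¬p2 ∨ ¬p3), p2  //  ¬(¬p2 ∨ ¬p3), ¬p2.
      branch 2.1 (add (¬p2 ∨ ¬p3), p2):
        ((p5 → p5) ∨ p1): β-rule — branch into (p5 → p5)  //  p1.
          branch 2.1.1 (add (p5 → p5)):
            (¬p2 ∨ ¬p3): β-rule — branch into ¬p2  //  ¬p3.
              branch 2.1.1.1 (add ¬p2):
                × closes — contains both p2 and ¬p2.
              branch 2.1.1.2 (add ¬p3):
                (p5 → p5): β-rule — branch into ¬p5  //  p5.
                  branch 2.1.1.2.1 (add ¬p5):
                    ○ open, literals {p1=T, p2=T, p3=F, p5=F}.
                  branch 2.1.1.2.2 (add p5):
                    ○ open, literals {p1=T, p2=T, p3=F, p5=T}.
          branch 2.1.2 (add p1):
            (¬p2 ∨ ¬p3): β-rule — branch into ¬p2  //  ¬p3.
              branch 2.1.2.1 (add ¬p2):
                × closes — contains both p2 and ¬p2.
              branch 2.1.2.2 (add ¬p3):
                ○ open, literals {p1=T, p2=T, p3=F}.
      branch 2.2 (add ¬(¬p2 ∨ ¬p3), ¬p2):
        × closes — contains both p2 and ¬p2.
4 branches closed, 4 open.
Each open branch fixes some atoms; the unmentioned ones are free. Counting distinct full assignments: branch {p2=T, p4=F} (p3, p5, p1) contributes 8 new; branch {p1=T, p2=T, p3=F, p5=F} (p4) contributes 1 new; branch {p1=T, p2=T, p3=F, p5=T} (p4) contributes 1 new; branch {p1=T, p2=T, p3=F} (p5, p4) contributes 0 new. Total: 10.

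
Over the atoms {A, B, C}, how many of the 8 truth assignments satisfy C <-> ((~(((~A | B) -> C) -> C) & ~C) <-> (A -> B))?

Initial set: {T (C <-> ((~(((~A | B) -> C) -> C) & ~C) <-> (A -> B)))}.
T (C <-> ((~(((~A | B) -> C) -> C) & ~C) <-> (A -> B))): β-rule — branch into T C, T ((~(((~A | B) -> C) -> C) & ~C) <-> (A -> B))  //  F C, F ((~(((~A | B) -> C) -> C) & ~C) <-> (A -> B)).
  branch 1 (add T C, T ((~(((~A | B) -> C) -> C) & ~C) <-> (A -> B))):
    T ((~(((~A | B) -> C) -> C) & ~C) <-> (A -> B)): β-rule — branch into T (~(((~A | B) -> C) -> C) & ~C), T (A -> B)  //  F (~(((~A | B) -> C) -> C) & ~C), F (A -> B).
      branch 1.1 (add T (~(((~A | B) -> C) -> C) & ~C), T (A -> B)):
        T (~(((~A | B) -> C) -> C) & ~C): α-rule — add T ~(((~A | B) -> C) -> C), T ~C.
        × closes — contains both C and ~C.
      branch 1.2 (add F (~(((~A | B) -> C) -> C) & ~C), F (A -> B)):
        F (A -> B): α-rule — add T A, F B.
        F (~(((~A | B) -> C) -> C) & ~C): β-rule — branch into F ~(((~A | B) -> C) -> C)  //  F ~C.
          branch 1.2.1 (add F ~(((~A | B) -> C) -> C)):
            F ~(((~A | B) -> C) -> C): β-rule — branch into F ((~A | B) -> C)  //  T C.
              branch 1.2.1.1 (add F ((~A | B) -> C)):
                F ((~A | B) -> C): α-rule — add T (~A | B), F C.
                × closes — contains both C and ~C.
              branch 1.2.1.2 (add T C):
                ○ open, literals {A=true, B=false, C=true}.
          branch 1.2.2 (add F ~C):
            ○ open, literals {A=true, B=false, C=true}.
  branch 2 (add F C, F ((~(((~A | B) -> C) -> C) & ~C) <-> (A -> B))):
    F ((~(((~A | B) -> C) -> C) & ~C) <-> (A -> B)): β-rule — branch into T (~(((~A | B) -> C) -> C) & ~C), F (A -> B)  //  F (~(((~A | B) -> C) -> C) & ~C), T (A -> B).
      branch 2.1 (add T (~(((~A | B) -> C) -> C) & ~C), F (A -> B)):
        T (~(((~A | B) -> C) -> C) & ~C): α-rule — add T ~(((~A | B) -> C) -> C), T ~C.
        F (A -> B): α-rule — add T A, F B.
        T ~(((~A | B) -> C) -> C): α-rule — add T ((~A | B) -> C), F C.
        T ((~A | B) -> C): β-rule — branch into F (~A | B)  //  T C.
          branch 2.1.1 (add F (~A | B)):
            F (~A | B): α-rule — add F ~A, F B.
            ○ open, literals {A=true, B=false, C=false}.
          branch 2.1.2 (add T C):
            × closes — contains both C and ~C.
      branch 2.2 (add F (~(((~A | B) -> C) -> C) & ~C), T (A -> B)):
        F (~(((~A | B) -> C) -> C) & ~C): β-rule — branch into F ~(((~A | B) -> C) -> C)  //  F ~C.
          branch 2.2.1 (add F ~(((~A | B) -> C) -> C)):
            T (A -> B): β-rule — branch into F A  //  T B.
              branch 2.2.1.1 (add F A):
                F ~(((~A | B) -> C) -> C): β-rule — branch into F ((~A | B) -> C)  //  T C.
                  branch 2.2.1.1.1 (add F ((~A | B) -> C)):
                    F ((~A | B) -> C): α-rule — add T (~A | B), F C.
                    T (~A | B): β-rule — branch into T ~A  //  T B.
                      branch 2.2.1.1.1.1 (add T ~A):
                        ○ open, literals {A=false, C=false}.
                      branch 2.2.1.1.1.2 (add T B):
                        ○ open, literals {A=false, B=true, C=false}.
                  branch 2.2.1.1.2 (add T C):
                    × closes — contains both C and ~C.
              branch 2.2.1.2 (add T B):
                F ~(((~A | B) -> C) -> C): β-rule — branch into F ((~A | B) -> C)  //  T C.
                  branch 2.2.1.2.1 (add F ((~A | B) -> C)):
                    F ((~A | B) -> C): α-rule — add T (~A | B), F C.
                    T (~A | B): β-rule — branch into T ~A  //  T B.
                      branch 2.2.1.2.1.1 (add T ~A):
                        ○ open, literals {A=false, B=true, C=false}.
                      branch 2.2.1.2.1.2 (add T B):
                        ○ open, literals {B=true, C=false}.
                  branch 2.2.1.2.2 (add T C):
                    × closes — contains both C and ~C.
          branch 2.2.2 (add F ~C):
            × closes — contains both C and ~C.
6 branches closed, 7 open.
Each open branch fixes some atoms; the unmentioned ones are free. Counting distinct full assignments: branch {A=true, B=false, C=true} (none free) contributes 1 new; branch {A=true, B=false, C=true} (none free) contributes 0 new; branch {A=true, B=false, C=false} (none free) contributes 1 new; branch {A=false, C=false} (B) contributes 2 new; branch {A=false, B=true, C=false} (none free) contributes 0 new; branch {A=false, B=true, C=false} (none free) contributes 0 new; branch {B=true, C=false} (A) contributes 1 new. Total: 5.

5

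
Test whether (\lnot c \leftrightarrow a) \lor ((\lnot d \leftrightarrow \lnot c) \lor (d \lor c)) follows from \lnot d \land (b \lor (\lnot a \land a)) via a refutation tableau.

Yes

Initial set: {(\lnot d \land (b \lor (\lnot a \land a))); \lnot ((\lnot c \leftrightarrow a) \lor ((\lnot d \leftrightarrow \lnot c) \lor (d \lor c)))}.
(\lnot d \land (b \lor (\lnot a \land a))): α-rule — add \lnot d, (b \lor (\lnot a \land a)).
\lnot ((\lnot c \leftrightarrow a) \lor ((\lnot d \leftrightarrow \lnot c) \lor (d \lor c))): α-rule — add \lnot (\lnot c \leftrightarrow a), \lnot ((\lnot d \leftrightarrow \lnot c) \lor (d \lor c)).
\lnot ((\lnot d \leftrightarrow \lnot c) \lor (d \lor c)): α-rule — add \lnot (\lnot d \leftrightarrow \lnot c), \lnot (d \lor c).
\lnot (d \lor c): α-rule — add \lnot d, \lnot c.
(b \lor (\lnot a \land a)): β-rule — branch into b  //  (\lnot a \land a).
  branch 1 (add b):
    \lnot (\lnot c \leftrightarrow a): β-rule — branch into \lnot c, \lnot a  //  \lnot \lnot c, a.
      branch 1.1 (add \lnot c, \lnot a):
        \lnot (\lnot d \leftrightarrow \lnot c): β-rule — branch into \lnot d, \lnot \lnot c  //  \lnot \lnot d, \lnot c.
          branch 1.1.1 (add \lnot d, \lnot \lnot c):
            × closes — contains both c and \lnot c.
          branch 1.1.2 (add \lnot \lnot d, \lnot c):
            × closes — contains both d and \lnot d.
      branch 1.2 (add \lnot \lnot c, a):
        × closes — contains both c and \lnot c.
  branch 2 (add (\lnot a \land a)):
    (\lnot a \land a): α-rule — add \lnot a, a.
    × closes — contains both a and \lnot a.
All 4 branches close.
Every branch closed, so the premises entail the conclusion.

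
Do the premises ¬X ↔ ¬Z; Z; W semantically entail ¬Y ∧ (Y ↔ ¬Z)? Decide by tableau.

Initial set: {(¬X ↔ ¬Z); Z; W; ¬(¬Y ∧ (Y ↔ ¬Z))}.
(¬X ↔ ¬Z): β-rule — branch into ¬X, ¬Z  //  ¬¬X, ¬¬Z.
  branch 1 (add ¬X, ¬Z):
    × closes — contains both Z and ¬Z.
  branch 2 (add ¬¬X, ¬¬Z):
    ¬(¬Y ∧ (Y ↔ ¬Z)): β-rule — branch into ¬¬Y  //  ¬(Y ↔ ¬Z).
      branch 2.1 (add ¬¬Y):
        ○ open, literals {W=true, X=true, Y=true, Z=true}.
      branch 2.2 (add ¬(Y ↔ ¬Z)):
        ¬(Y ↔ ¬Z): β-rule — branch into Y, ¬¬Z  //  ¬Y, ¬Z.
          branch 2.2.1 (add Y, ¬¬Z):
            ○ open, literals {W=true, X=true, Y=true, Z=true}.
          branch 2.2.2 (add ¬Y, ¬Z):
            × closes — contains both Z and ¬Z.
2 branches closed, 2 open.
An open branch gives a countermodel: W=true, X=true, Y=true, Z=true (unmentioned atoms arbitrary); the premises hold there but the conclusion fails.

No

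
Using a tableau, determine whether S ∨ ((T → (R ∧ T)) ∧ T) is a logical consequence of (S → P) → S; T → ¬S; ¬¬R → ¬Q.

Yes

Initial set: {T ((S → P) → S); T (T → ¬S); T (¬¬R → ¬Q); F (S ∨ ((T → (R ∧ T)) ∧ T))}.
F (S ∨ ((T → (R ∧ T)) ∧ T)): α-rule — add F S, F ((T → (R ∧ T)) ∧ T).
T ((S → P) → S): β-rule — branch into F (S → P)  //  T S.
  branch 1 (add F (S → P)):
    F (S → P): α-rule — add T S, F P.
    × closes — contains both S and ¬S.
  branch 2 (add T S):
    × closes — contains both S and ¬S.
All 2 branches close.
Every branch closed, so the premises entail the conclusion.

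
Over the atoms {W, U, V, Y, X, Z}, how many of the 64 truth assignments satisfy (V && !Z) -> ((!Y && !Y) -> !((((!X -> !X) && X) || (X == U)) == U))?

62

Initial set: {T ((V && !Z) -> ((!Y && !Y) -> !((((!X -> !X) && X) || (X == U)) == U)))}.
T ((V && !Z) -> ((!Y && !Y) -> !((((!X -> !X) && X) || (X == U)) == U))): β-rule — branch into F (V && !Z)  //  T ((!Y && !Y) -> !((((!X -> !X) && X) || (X == U)) == U)).
  branch 1 (add F (V && !Z)):
    F (V && !Z): β-rule — branch into F V  //  F !Z.
      branch 1.1 (add F V):
        ○ open, literals {V=false}.
      branch 1.2 (add F !Z):
        ○ open, literals {Z=true}.
  branch 2 (add T ((!Y && !Y) -> !((((!X -> !X) && X) || (X == U)) == U))):
    T ((!Y && !Y) -> !((((!X -> !X) && X) || (X == U)) == U)): β-rule — branch into F (!Y && !Y)  //  T !((((!X -> !X) && X) || (X == U)) == U).
      branch 2.1 (add F (!Y && !Y)):
        F (!Y && !Y): β-rule — branch into F !Y  //  F !Y.
          branch 2.1.1 (add F !Y):
            ○ open, literals {Y=true}.
          branch 2.1.2 (add F !Y):
            ○ open, literals {Y=true}.
      branch 2.2 (add T !((((!X -> !X) && X) || (X == U)) == U)):
        T !((((!X -> !X) && X) || (X == U)) == U): β-rule — branch into T (((!X -> !X) && X) || (X == U)), F U  //  F (((!X -> !X) && X) || (X == U)), T U.
          branch 2.2.1 (add T (((!X -> !X) && X) || (X == U)), F U):
            T (((!X -> !X) && X) || (X == U)): β-rule — branch into T ((!X -> !X) && X)  //  T (X == U).
              branch 2.2.1.1 (add T ((!X -> !X) && X)):
                T ((!X -> !X) && X): α-rule — add T (!X -> !X), T X.
                T (!X -> !X): β-rule — branch into F !X  //  T !X.
                  branch 2.2.1.1.1 (add F !X):
                    ○ open, literals {U=false, X=true}.
                  branch 2.2.1.1.2 (add T !X):
                    × closes — contains both X and !X.
              branch 2.2.1.2 (add T (X == U)):
                T (X == U): β-rule — branch into T X, T U  //  F X, F U.
                  branch 2.2.1.2.1 (add T X, T U):
                    × closes — contains both U and !U.
                  branch 2.2.1.2.2 (add F X, F U):
                    ○ open, literals {U=false, X=false}.
          branch 2.2.2 (add F (((!X -> !X) && X) || (X == U)), T U):
            F (((!X -> !X) && X) || (X == U)): α-rule — add F ((!X -> !X) && X), F (X == U).
            F ((!X -> !X) && X): β-rule — branch into F (!X -> !X)  //  F X.
              branch 2.2.2.1 (add F (!X -> !X)):
                F (!X -> !X): α-rule — add T !X, F !X.
                × closes — contains both X and !X.
              branch 2.2.2.2 (add F X):
                F (X == U): β-rule — branch into T X, F U  //  F X, T U.
                  branch 2.2.2.2.1 (add T X, F U):
                    × closes — contains both X and !X.
                  branch 2.2.2.2.2 (add F X, T U):
                    ○ open, literals {U=true, X=false}.
4 branches closed, 7 open.
Each open branch fixes some atoms; the unmentioned ones are free. Counting distinct full assignments: branch {V=false} (W, U, Y, X, Z) contributes 32 new; branch {Z=true} (W, U, V, Y, X) contributes 16 new; branch {Y=true} (W, U, V, X, Z) contributes 8 new; branch {Y=true} (W, U, V, X, Z) contributes 0 new; branch {U=false, X=true} (W, V, Y, Z) contributes 2 new; branch {U=false, X=false} (W, V, Y, Z) contributes 2 new; branch {U=true, X=false} (W, V, Y, Z) contributes 2 new. Total: 62.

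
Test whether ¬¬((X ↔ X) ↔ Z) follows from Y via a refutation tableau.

No

Initial set: {T Y; F ¬¬((X ↔ X) ↔ Z)}.
F ¬¬((X ↔ X) ↔ Z): drop double negation, giving F ((X ↔ X) ↔ Z).
F ((X ↔ X) ↔ Z): β-rule — branch into T (X ↔ X), F Z  //  F (X ↔ X), T Z.
  branch 1 (add T (X ↔ X), F Z):
    T (X ↔ X): β-rule — branch into T X, T X  //  F X, F X.
      branch 1.1 (add T X, T X):
        ○ open, literals {X=true, Y=true, Z=false}.
      branch 1.2 (add F X, F X):
        ○ open, literals {X=false, Y=true, Z=false}.
  branch 2 (add F (X ↔ X), T Z):
    F (X ↔ X): β-rule — branch into T X, F X  //  F X, T X.
      branch 2.1 (add T X, F X):
        × closes — contains both X and ¬X.
      branch 2.2 (add F X, T X):
        × closes — contains both X and ¬X.
2 branches closed, 2 open.
An open branch gives a countermodel: X=true, Y=true, Z=false (unmentioned atoms arbitrary); the premises hold there but the conclusion fails.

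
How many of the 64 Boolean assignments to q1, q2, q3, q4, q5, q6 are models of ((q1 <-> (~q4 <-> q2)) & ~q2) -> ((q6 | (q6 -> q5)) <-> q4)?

Initial set: {(((q1 <-> (~q4 <-> q2)) & ~q2) -> ((q6 | (q6 -> q5)) <-> q4))}.
(((q1 <-> (~q4 <-> q2)) & ~q2) -> ((q6 | (q6 -> q5)) <-> q4)): β-rule — branch into ~((q1 <-> (~q4 <-> q2)) & ~q2)  //  ((q6 | (q6 -> q5)) <-> q4).
  branch 1 (add ~((q1 <-> (~q4 <-> q2)) & ~q2)):
    ~((q1 <-> (~q4 <-> q2)) & ~q2): β-rule — branch into ~(q1 <-> (~q4 <-> q2))  //  ~~q2.
      branch 1.1 (add ~(q1 <-> (~q4 <-> q2))):
        ~(q1 <-> (~q4 <-> q2)): β-rule — branch into q1, ~(~q4 <-> q2)  //  ~q1, (~q4 <-> q2).
          branch 1.1.1 (add q1, ~(~q4 <-> q2)):
            ~(~q4 <-> q2): β-rule — branch into ~q4, ~q2  //  ~~q4, q2.
              branch 1.1.1.1 (add ~q4, ~q2):
                ○ open, literals {q1=1, q2=0, q4=0}.
              branch 1.1.1.2 (add ~~q4, q2):
                ○ open, literals {q1=1, q2=1, q4=1}.
          branch 1.1.2 (add ~q1, (~q4 <-> q2)):
            (~q4 <-> q2): β-rule — branch into ~q4, q2  //  ~~q4, ~q2.
              branch 1.1.2.1 (add ~q4, q2):
                ○ open, literals {q1=0, q2=1, q4=0}.
              branch 1.1.2.2 (add ~~q4, ~q2):
                ○ open, literals {q1=0, q2=0, q4=1}.
      branch 1.2 (add ~~q2):
        ○ open, literals {q2=1}.
  branch 2 (add ((q6 | (q6 -> q5)) <-> q4)):
    ((q6 | (q6 -> q5)) <-> q4): β-rule — branch into (q6 | (q6 -> q5)), q4  //  ~(q6 | (q6 -> q5)), ~q4.
      branch 2.1 (add (q6 | (q6 -> q5)), q4):
        (q6 | (q6 -> q5)): β-rule — branch into q6  //  (q6 -> q5).
          branch 2.1.1 (add q6):
            ○ open, literals {q4=1, q6=1}.
          branch 2.1.2 (add (q6 -> q5)):
            (q6 -> q5): β-rule — branch into ~q6  //  q5.
              branch 2.1.2.1 (add ~q6):
                ○ open, literals {q4=1, q6=0}.
              branch 2.1.2.2 (add q5):
                ○ open, literals {q4=1, q5=1}.
      branch 2.2 (add ~(q6 | (q6 -> q5)), ~q4):
        ~(q6 | (q6 -> q5)): α-rule — add ~q6, ~(q6 -> q5).
        ~(q6 -> q5): α-rule — add q6, ~q5.
        × closes — contains both q6 and ~q6.
1 branch closed, 8 open.
Each open branch fixes some atoms; the unmentioned ones are free. Counting distinct full assignments: branch {q1=1, q2=0, q4=0} (q3, q5, q6) contributes 8 new; branch {q1=1, q2=1, q4=1} (q3, q5, q6) contributes 8 new; branch {q1=0, q2=1, q4=0} (q3, q5, q6) contributes 8 new; branch {q1=0, q2=0, q4=1} (q3, q5, q6) contributes 8 new; branch {q2=1} (q1, q3, q4, q5, q6) contributes 16 new; branch {q4=1, q6=1} (q1, q2, q3, q5) contributes 4 new; branch {q4=1, q6=0} (q1, q2, q3, q5) contributes 4 new; branch {q4=1, q5=1} (q1, q2, q3, q6) contributes 0 new. Total: 56.

56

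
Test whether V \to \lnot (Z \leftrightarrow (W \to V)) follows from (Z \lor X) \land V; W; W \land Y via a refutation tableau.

Initial set: {T ((Z \lor X) \land V); T W; T (W \land Y); F (V \to \lnot (Z \leftrightarrow (W \to V)))}.
T ((Z \lor X) \land V): α-rule — add T (Z \lor X), T V.
T (W \land Y): α-rule — add T W, T Y.
F (V \to \lnot (Z \leftrightarrow (W \to V))): α-rule — add T V, F \lnot (Z \leftrightarrow (W \to V)).
T (Z \lor X): β-rule — branch into T Z  //  T X.
  branch 1 (add T Z):
    F \lnot (Z \leftrightarrow (W \to V)): β-rule — branch into T Z, T (W \to V)  //  F Z, F (W \to V).
      branch 1.1 (add T Z, T (W \to V)):
        T (W \to V): β-rule — branch into F W  //  T V.
          branch 1.1.1 (add F W):
            × closes — contains both W and \lnot W.
          branch 1.1.2 (add T V):
            ○ open, literals {V=T, W=T, Y=T, Z=T}.
      branch 1.2 (add F Z, F (W \to V)):
        × closes — contains both Z and \lnot Z.
  branch 2 (add T X):
    F \lnot (Z \leftrightarrow (W \to V)): β-rule — branch into T Z, T (W \to V)  //  F Z, F (W \to V).
      branch 2.1 (add T Z, T (W \to V)):
        T (W \to V): β-rule — branch into F W  //  T V.
          branch 2.1.1 (add F W):
            × closes — contains both W and \lnot W.
          branch 2.1.2 (add T V):
            ○ open, literals {V=T, W=T, X=T, Y=T, Z=T}.
      branch 2.2 (add F Z, F (W \to V)):
        F (W \to V): α-rule — add T W, F V.
        × closes — contains both V and \lnot V.
4 branches closed, 2 open.
An open branch gives a countermodel: V=T, W=T, Y=T, Z=T (unmentioned atoms arbitrary); the premises hold there but the conclusion fails.

No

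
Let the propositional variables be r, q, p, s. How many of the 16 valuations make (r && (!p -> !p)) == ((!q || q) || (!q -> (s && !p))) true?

Initial set: {((r && (!p -> !p)) == ((!q || q) || (!q -> (s && !p))))}.
((r && (!p -> !p)) == ((!q || q) || (!q -> (s && !p)))): β-rule — branch into (r && (!p -> !p)), ((!q || q) || (!q -> (s && !p)))  //  !(r && (!p -> !p)), !((!q || q) || (!q -> (s && !p))).
  branch 1 (add (r && (!p -> !p)), ((!q || q) || (!q -> (s && !p)))):
    (r && (!p -> !p)): α-rule — add r, (!p -> !p).
    ((!q || q) || (!q -> (s && !p))): β-rule — branch into (!q || q)  //  (!q -> (s && !p)).
      branch 1.1 (add (!q || q)):
        (!p -> !p): β-rule — branch into !!p  //  !p.
          branch 1.1.1 (add !!p):
            (!q || q): β-rule — branch into !q  //  q.
              branch 1.1.1.1 (add !q):
                ○ open, literals {p=true, q=false, r=true}.
              branch 1.1.1.2 (add q):
                ○ open, literals {p=true, q=true, r=true}.
          branch 1.1.2 (add !p):
            (!q || q): β-rule — branch into !q  //  q.
              branch 1.1.2.1 (add !q):
                ○ open, literals {p=false, q=false, r=true}.
              branch 1.1.2.2 (add q):
                ○ open, literals {p=false, q=true, r=true}.
      branch 1.2 (add (!q -> (s && !p))):
        (!p -> !p): β-rule — branch into !!p  //  !p.
          branch 1.2.1 (add !!p):
            (!q -> (s && !p)): β-rule — branch into !!q  //  (s && !p).
              branch 1.2.1.1 (add !!q):
                ○ open, literals {p=true, q=true, r=true}.
              branch 1.2.1.2 (add (s && !p)):
                (s && !p): α-rule — add s, !p.
                × closes — contains both p and !p.
          branch 1.2.2 (add !p):
            (!q -> (s && !p)): β-rule — branch into !!q  //  (s && !p).
              branch 1.2.2.1 (add !!q):
                ○ open, literals {p=false, q=true, r=true}.
              branch 1.2.2.2 (add (s && !p)):
                (s && !p): α-rule — add s, !p.
                ○ open, literals {p=false, r=true, s=true}.
  branch 2 (add !(r && (!p -> !p)), !((!q || q) || (!q -> (s && !p)))):
    !((!q || q) || (!q -> (s && !p))): α-rule — add !(!q || q), !(!q -> (s && !p)).
    !(!q || q): α-rule — add !!q, !q.
    × closes — contains both q and !q.
2 branches closed, 7 open.
Each open branch fixes some atoms; the unmentioned ones are free. Counting distinct full assignments: branch {p=true, q=false, r=true} (s) contributes 2 new; branch {p=true, q=true, r=true} (s) contributes 2 new; branch {p=false, q=false, r=true} (s) contributes 2 new; branch {p=false, q=true, r=true} (s) contributes 2 new; branch {p=true, q=true, r=true} (s) contributes 0 new; branch {p=false, q=true, r=true} (s) contributes 0 new; branch {p=false, r=true, s=true} (q) contributes 0 new. Total: 8.

8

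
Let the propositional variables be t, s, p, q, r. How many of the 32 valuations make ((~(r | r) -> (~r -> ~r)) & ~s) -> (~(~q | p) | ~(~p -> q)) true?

Initial set: {(((~(r | r) -> (~r -> ~r)) & ~s) -> (~(~q | p) | ~(~p -> q)))}.
(((~(r | r) -> (~r -> ~r)) & ~s) -> (~(~q | p) | ~(~p -> q))): β-rule — branch into ~((~(r | r) -> (~r -> ~r)) & ~s)  //  (~(~q | p) | ~(~p -> q)).
  branch 1 (add ~((~(r | r) -> (~r -> ~r)) & ~s)):
    ~((~(r | r) -> (~r -> ~r)) & ~s): β-rule — branch into ~(~(r | r) -> (~r -> ~r))  //  ~~s.
      branch 1.1 (add ~(~(r | r) -> (~r -> ~r))):
        ~(~(r | r) -> (~r -> ~r)): α-rule — add ~(r | r), ~(~r -> ~r).
        ~(r | r): α-rule — add ~r, ~r.
        ~(~r -> ~r): α-rule — add ~r, ~~r.
        × closes — contains both r and ~r.
      branch 1.2 (add ~~s):
        ○ open, literals {s=T}.
  branch 2 (add (~(~q | p) | ~(~p -> q))):
    (~(~q | p) | ~(~p -> q)): β-rule — branch into ~(~q | p)  //  ~(~p -> q).
      branch 2.1 (add ~(~q | p)):
        ~(~q | p): α-rule — add ~~q, ~p.
        ○ open, literals {p=F, q=T}.
      branch 2.2 (add ~(~p -> q)):
        ~(~p -> q): α-rule — add ~p, ~q.
        ○ open, literals {p=F, q=F}.
1 branch closed, 3 open.
Each open branch fixes some atoms; the unmentioned ones are free. Counting distinct full assignments: branch {s=T} (t, p, q, r) contributes 16 new; branch {p=F, q=T} (t, s, r) contributes 4 new; branch {p=F, q=F} (t, s, r) contributes 4 new. Total: 24.

24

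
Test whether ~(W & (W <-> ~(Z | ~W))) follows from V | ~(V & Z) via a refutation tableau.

Initial set: {T (V | ~(V & Z)); F ~(W & (W <-> ~(Z | ~W)))}.
F ~(W & (W <-> ~(Z | ~W))): α-rule — add T W, T (W <-> ~(Z | ~W)).
T (V | ~(V & Z)): β-rule — branch into T V  //  T ~(V & Z).
  branch 1 (add T V):
    T (W <-> ~(Z | ~W)): β-rule — branch into T W, T ~(Z | ~W)  //  F W, F ~(Z | ~W).
      branch 1.1 (add T W, T ~(Z | ~W)):
        T ~(Z | ~W): α-rule — add F Z, F ~W.
        ○ open, literals {V=1, W=1, Z=0}.
      branch 1.2 (add F W, F ~(Z | ~W)):
        × closes — contains both W and ~W.
  branch 2 (add T ~(V & Z)):
    T (W <-> ~(Z | ~W)): β-rule — branch into T W, T ~(Z | ~W)  //  F W, F ~(Z | ~W).
      branch 2.1 (add T W, T ~(Z | ~W)):
        T ~(Z | ~W): α-rule — add F Z, F ~W.
        T ~(V & Z): β-rule — branch into F V  //  F Z.
          branch 2.1.1 (add F V):
            ○ open, literals {V=0, W=1, Z=0}.
          branch 2.1.2 (add F Z):
            ○ open, literals {W=1, Z=0}.
      branch 2.2 (add F W, F ~(Z | ~W)):
        × closes — contains both W and ~W.
2 branches closed, 3 open.
An open branch gives a countermodel: V=1, W=1, Z=0 (unmentioned atoms arbitrary); the premises hold there but the conclusion fails.

No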